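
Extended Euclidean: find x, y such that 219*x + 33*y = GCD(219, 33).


Tabular extended Euclidean (each row: r = 219*s + 33*t):
r=219, s=1, t=0
r=33, s=0, t=1
q=6: r=21, s=1, t=-6   [219*(1) + 33*(-6) = 21]
q=1: r=12, s=-1, t=7   [219*(-1) + 33*(7) = 12]
q=1: r=9, s=2, t=-13   [219*(2) + 33*(-13) = 9]
q=1: r=3, s=-3, t=20   [219*(-3) + 33*(20) = 3]
q=3: r=0, s=11, t=-73   [219*(11) + 33*(-73) = 0]
GCD = 3; from the row with r=3: x=-3, y=20
Check: 219*(-3) + 33*(20) = -657 + 660 = 3

GCD = 3, x = -3, y = 20


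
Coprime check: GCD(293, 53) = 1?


Euclidean algorithm:
293 = 5 * 53 + 28
53 = 1 * 28 + 25
28 = 1 * 25 + 3
25 = 8 * 3 + 1
3 = 3 * 1 + 0
GCD(293, 53) = 1

Yes, coprime (GCD = 1)


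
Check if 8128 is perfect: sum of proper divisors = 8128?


Proper divisors of 8128: 1, 2, 4, 8, 16, 32, 64, 127, 254, 508, 1016, 2032, 4064
Sum = 1 + 2 + 4 + 8 + 16 + 32 + 64 + 127 + 254 + 508 + 1016 + 2032 + 4064 = 8128

Yes, 8128 is perfect (8128 = 8128)


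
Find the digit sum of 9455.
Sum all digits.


9 + 4 + 5 + 5 = 23


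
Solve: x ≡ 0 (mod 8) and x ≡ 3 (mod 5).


M = 8*5 = 40
M1 = M/8 = 5, M2 = M/5 = 8
M1^(-1) mod 8 = 5, M2^(-1) mod 5 = 2
x = 0*5*5 + 3*8*2 = 48
48 mod 40 = 8
Check: 8 mod 8 = 0 ✓, 8 mod 5 = 3 ✓

x ≡ 8 (mod 40)


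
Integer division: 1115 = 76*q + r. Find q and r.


1115 = 76 * 14 + 51
Check: 1064 + 51 = 1115

q = 14, r = 51


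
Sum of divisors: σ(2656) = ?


Divisors of 2656: 1, 2, 4, 8, 16, 32, 83, 166, 332, 664, 1328, 2656
Sum = 1 + 2 + 4 + 8 + 16 + 32 + 83 + 166 + 332 + 664 + 1328 + 2656 = 5292

σ(2656) = 5292


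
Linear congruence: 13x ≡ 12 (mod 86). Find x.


GCD(13, 86) = 1, unique solution
a^(-1) mod 86 = 53
x = 53 * 12 mod 86 = 34

x ≡ 34 (mod 86)


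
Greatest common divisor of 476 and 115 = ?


476 = 4 * 115 + 16
115 = 7 * 16 + 3
16 = 5 * 3 + 1
3 = 3 * 1 + 0
GCD = 1


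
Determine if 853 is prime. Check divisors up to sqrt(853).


Check divisors up to sqrt(853) = 29.2062
No divisors found.
853 is prime.

Yes, 853 is prime


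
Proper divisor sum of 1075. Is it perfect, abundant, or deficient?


Proper divisors: 1, 5, 25, 43, 215
Sum = 1 + 5 + 25 + 43 + 215 = 289
289 < 1075 → deficient

s(1075) = 289 (deficient)


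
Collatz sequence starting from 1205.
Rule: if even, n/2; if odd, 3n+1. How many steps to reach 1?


1205 → 3616 → 1808 → 904 → 452 → 226 → 113 → 340 → 170 → 85 → 256 → 128 → 64 → 32 → 16 → 8 → 4 → 2 → 1
Total steps = 18

18 steps


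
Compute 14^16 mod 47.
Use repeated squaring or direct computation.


14^1 mod 47 = 14
14^2 mod 47 = 8
14^3 mod 47 = 18
14^4 mod 47 = 17
14^5 mod 47 = 3
14^6 mod 47 = 42
14^7 mod 47 = 24
14^8 mod 47 = 7
14^9 mod 47 = 4
14^10 mod 47 = 9
14^11 mod 47 = 32
14^12 mod 47 = 25
14^13 mod 47 = 21
14^14 mod 47 = 12
14^15 mod 47 = 27
14^16 mod 47 = 2


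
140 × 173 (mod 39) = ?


140 × 173 = 24220
24220 mod 39 = 1


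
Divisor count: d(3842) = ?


3842 = 2^1 × 17^1 × 113^1
d(3842) = (1+1) × (1+1) × (1+1) = 8

8 divisors


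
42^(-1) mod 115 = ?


Use the extended Euclidean algorithm on (115, 42); each row r = 115*s + 42*t:
r=115, s=1, t=0
r=42, s=0, t=1
q=2: r=31, s=1, t=-2   [115*(1) + 42*(-2) = 31]
q=1: r=11, s=-1, t=3   [115*(-1) + 42*(3) = 11]
q=2: r=9, s=3, t=-8   [115*(3) + 42*(-8) = 9]
q=1: r=2, s=-4, t=11   [115*(-4) + 42*(11) = 2]
q=4: r=1, s=19, t=-52   [115*(19) + 42*(-52) = 1]
q=2: r=0, s=-42, t=115   [115*(-42) + 42*(115) = 0]
GCD = 1 with t = -52, so 42*(-52) ≡ 1 (mod 115)
Inverse = -52 mod 115 = 63
Check: 42 * 63 = 2646 ≡ 1 (mod 115)

42^(-1) ≡ 63 (mod 115)


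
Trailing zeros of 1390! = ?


floor(1390/5) = 278
floor(1390/25) = 55
floor(1390/125) = 11
floor(1390/625) = 2
Total = 346

346 trailing zeros


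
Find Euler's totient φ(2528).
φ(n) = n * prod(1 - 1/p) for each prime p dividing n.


2528 = 2^5 × 79
Prime factors: 2, 79
φ(2528) = 2528 × (1-1/2) × (1-1/79)
= 2528 × 1/2 × 78/79 = 1248

φ(2528) = 1248


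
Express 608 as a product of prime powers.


608 / 2 = 304
304 / 2 = 152
152 / 2 = 76
76 / 2 = 38
38 / 2 = 19
19 / 19 = 1
608 = 2^5 × 19


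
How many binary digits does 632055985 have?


632055985 in base 2 = 100101101011000110100010110001
Number of digits = 30

30 digits (base 2)


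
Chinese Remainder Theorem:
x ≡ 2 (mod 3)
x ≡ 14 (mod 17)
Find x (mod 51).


M = 3*17 = 51
M1 = M/3 = 17, M2 = M/17 = 3
M1^(-1) mod 3 = 2, M2^(-1) mod 17 = 6
x = 2*17*2 + 14*3*6 = 320
320 mod 51 = 14
Check: 14 mod 3 = 2 ✓, 14 mod 17 = 14 ✓

x ≡ 14 (mod 51)


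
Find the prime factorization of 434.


434 / 2 = 217
217 / 7 = 31
31 / 31 = 1
434 = 2 × 7 × 31


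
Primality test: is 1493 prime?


Check divisors up to sqrt(1493) = 38.6394
No divisors found.
1493 is prime.

Yes, 1493 is prime


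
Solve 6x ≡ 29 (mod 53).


GCD(6, 53) = 1, unique solution
a^(-1) mod 53 = 9
x = 9 * 29 mod 53 = 49

x ≡ 49 (mod 53)


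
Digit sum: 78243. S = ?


7 + 8 + 2 + 4 + 3 = 24


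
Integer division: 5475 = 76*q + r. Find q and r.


5475 = 76 * 72 + 3
Check: 5472 + 3 = 5475

q = 72, r = 3


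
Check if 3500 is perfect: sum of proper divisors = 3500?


Proper divisors of 3500: 1, 2, 4, 5, 7, 10, 14, 20, 25, 28, 35, 50, 70, 100, 125, 140, 175, 250, 350, 500, 700, 875, 1750
Sum = 1 + 2 + 4 + 5 + 7 + 10 + 14 + 20 + 25 + 28 + 35 + 50 + 70 + 100 + 125 + 140 + 175 + 250 + 350 + 500 + 700 + 875 + 1750 = 5236

No, 3500 is not perfect (5236 ≠ 3500)


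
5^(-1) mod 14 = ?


Use the extended Euclidean algorithm on (14, 5); each row r = 14*s + 5*t:
r=14, s=1, t=0
r=5, s=0, t=1
q=2: r=4, s=1, t=-2   [14*(1) + 5*(-2) = 4]
q=1: r=1, s=-1, t=3   [14*(-1) + 5*(3) = 1]
q=4: r=0, s=5, t=-14   [14*(5) + 5*(-14) = 0]
GCD = 1 with t = 3, so 5*(3) ≡ 1 (mod 14)
Inverse = 3 mod 14 = 3
Check: 5 * 3 = 15 ≡ 1 (mod 14)

5^(-1) ≡ 3 (mod 14)


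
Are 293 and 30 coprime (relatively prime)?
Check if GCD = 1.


Euclidean algorithm:
293 = 9 * 30 + 23
30 = 1 * 23 + 7
23 = 3 * 7 + 2
7 = 3 * 2 + 1
2 = 2 * 1 + 0
GCD(293, 30) = 1

Yes, coprime (GCD = 1)


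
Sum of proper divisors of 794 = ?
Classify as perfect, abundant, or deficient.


Proper divisors: 1, 2, 397
Sum = 1 + 2 + 397 = 400
400 < 794 → deficient

s(794) = 400 (deficient)


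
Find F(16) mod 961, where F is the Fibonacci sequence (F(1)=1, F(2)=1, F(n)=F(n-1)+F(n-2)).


F(k) mod 961 for k=1..16:
1, 1, 2, 3, 5, 8, 13, 21, 34, 55, 89, 144, 233, 377, 610, 26
F(16) mod 961 = 26


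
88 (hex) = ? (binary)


88 (base 16) = 136 (decimal)
136 (decimal) = 10001000 (base 2)


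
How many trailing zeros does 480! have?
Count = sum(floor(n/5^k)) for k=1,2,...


floor(480/5) = 96
floor(480/25) = 19
floor(480/125) = 3
Total = 118

118 trailing zeros


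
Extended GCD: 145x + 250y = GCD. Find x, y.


Tabular extended Euclidean (each row: r = 145*s + 250*t):
r=145, s=1, t=0
r=250, s=0, t=1
q=0: r=145, s=1, t=0   [145*(1) + 250*(0) = 145]
q=1: r=105, s=-1, t=1   [145*(-1) + 250*(1) = 105]
q=1: r=40, s=2, t=-1   [145*(2) + 250*(-1) = 40]
q=2: r=25, s=-5, t=3   [145*(-5) + 250*(3) = 25]
q=1: r=15, s=7, t=-4   [145*(7) + 250*(-4) = 15]
q=1: r=10, s=-12, t=7   [145*(-12) + 250*(7) = 10]
q=1: r=5, s=19, t=-11   [145*(19) + 250*(-11) = 5]
q=2: r=0, s=-50, t=29   [145*(-50) + 250*(29) = 0]
GCD = 5; from the row with r=5: x=19, y=-11
Check: 145*(19) + 250*(-11) = 2755 - 2750 = 5

GCD = 5, x = 19, y = -11


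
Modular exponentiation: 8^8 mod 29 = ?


8^1 mod 29 = 8
8^2 mod 29 = 6
8^3 mod 29 = 19
8^4 mod 29 = 7
8^5 mod 29 = 27
8^6 mod 29 = 13
8^7 mod 29 = 17
8^8 mod 29 = 20


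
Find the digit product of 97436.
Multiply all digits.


9 × 7 × 4 × 3 × 6 = 4536


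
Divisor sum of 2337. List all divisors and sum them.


Divisors of 2337: 1, 3, 19, 41, 57, 123, 779, 2337
Sum = 1 + 3 + 19 + 41 + 57 + 123 + 779 + 2337 = 3360

σ(2337) = 3360


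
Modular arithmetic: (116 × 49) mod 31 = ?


116 × 49 = 5684
5684 mod 31 = 11


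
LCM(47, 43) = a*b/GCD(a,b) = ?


GCD(47, 43) = 1
LCM = 47*43/1 = 2021/1 = 2021

LCM = 2021


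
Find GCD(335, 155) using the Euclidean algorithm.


335 = 2 * 155 + 25
155 = 6 * 25 + 5
25 = 5 * 5 + 0
GCD = 5


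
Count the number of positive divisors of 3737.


3737 = 37^1 × 101^1
d(3737) = (1+1) × (1+1) = 4

4 divisors


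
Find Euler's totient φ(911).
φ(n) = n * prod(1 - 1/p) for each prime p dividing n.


911 = 911
Prime factors: 911
φ(911) = 911 × (1-1/911)
= 911 × 910/911 = 910

φ(911) = 910


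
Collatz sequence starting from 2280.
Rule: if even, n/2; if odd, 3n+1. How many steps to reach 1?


2280 → 1140 → 570 → 285 → 856 → 428 → 214 → 107 → 322 → 161 → 484 → 242 → 121 → 364 → 182 → 91 → 274 → 137 → 412 → 206 → 103 → 310 → 155 → 466 → 233 → 700 → 350 → 175 → 526 → 263 → 790 → 395 → 1186 → 593 → 1780 → 890 → 445 → 1336 → 668 → 334 → 167 → 502 → 251 → 754 → 377 → 1132 → 566 → 283 → 850 → 425 → 1276 → 638 → 319 → 958 → 479 → 1438 → 719 → 2158 → 1079 → 3238 → 1619 → 4858 → 2429 → 7288 → 3644 → 1822 → 911 → 2734 → 1367 → 4102 → 2051 → 6154 → 3077 → 9232 → 4616 → 2308 → 1154 → 577 → 1732 → 866 → 433 → 1300 → 650 → 325 → 976 → 488 → 244 → 122 → 61 → 184 → 92 → 46 → 23 → 70 → 35 → 106 → 53 → 160 → 80 → 40 → 20 → 10 → 5 → 16 → 8 → 4 → 2 → 1
Total steps = 107

107 steps


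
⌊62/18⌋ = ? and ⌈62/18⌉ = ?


62/18 = 3.4444
floor = 3
ceil = 4

floor = 3, ceil = 4


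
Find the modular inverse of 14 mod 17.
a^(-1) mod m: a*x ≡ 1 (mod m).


Use the extended Euclidean algorithm on (17, 14); each row r = 17*s + 14*t:
r=17, s=1, t=0
r=14, s=0, t=1
q=1: r=3, s=1, t=-1   [17*(1) + 14*(-1) = 3]
q=4: r=2, s=-4, t=5   [17*(-4) + 14*(5) = 2]
q=1: r=1, s=5, t=-6   [17*(5) + 14*(-6) = 1]
q=2: r=0, s=-14, t=17   [17*(-14) + 14*(17) = 0]
GCD = 1 with t = -6, so 14*(-6) ≡ 1 (mod 17)
Inverse = -6 mod 17 = 11
Check: 14 * 11 = 154 ≡ 1 (mod 17)

14^(-1) ≡ 11 (mod 17)


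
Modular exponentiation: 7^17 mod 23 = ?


7^1 mod 23 = 7
7^2 mod 23 = 3
7^3 mod 23 = 21
7^4 mod 23 = 9
7^5 mod 23 = 17
7^6 mod 23 = 4
7^7 mod 23 = 5
7^8 mod 23 = 12
7^9 mod 23 = 15
7^10 mod 23 = 13
7^11 mod 23 = 22
7^12 mod 23 = 16
7^13 mod 23 = 20
7^14 mod 23 = 2
7^15 mod 23 = 14
7^16 mod 23 = 6
7^17 mod 23 = 19


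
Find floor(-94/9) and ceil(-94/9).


-94/9 = -10.4444
floor = -11
ceil = -10

floor = -11, ceil = -10


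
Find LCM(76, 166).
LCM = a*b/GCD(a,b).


GCD(76, 166) = 2
LCM = 76*166/2 = 12616/2 = 6308

LCM = 6308


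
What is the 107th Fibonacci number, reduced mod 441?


F(k) mod 441 for k=1..107:
1, 1, 2, 3, 5, 8, 13, 21, 34, 55, 89, 144, 233, 377, 169, 105, 274, 379, 212, 150, 362, 71, 433, 63, 55, 118, 173, 291, 23, 314, 337, 210, 106, 316, 422, 297, 278, 134, 412, 105, 76, 181, 257, 438, 254, 251, 64, 315, 379, 253, 191, 3, 194, 197, 391, 147, 97, 244, 341, 144, 44, 188, 232, 420, 211, 190, 401, 150, 110, 260, 370, 189, 118, 307, 425, 291, 275, 125, 400, 84, 43, 127, 170, 297, 26, 323, 349, 231, 139, 370, 68, 438, 65, 62, 127, 189, 316, 64, 380, 3, 383, 386, 328, 273, 160, 433, 152
F(107) mod 441 = 152


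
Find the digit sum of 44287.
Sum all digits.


4 + 4 + 2 + 8 + 7 = 25


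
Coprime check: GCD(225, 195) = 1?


Euclidean algorithm:
225 = 1 * 195 + 30
195 = 6 * 30 + 15
30 = 2 * 15 + 0
GCD(225, 195) = 15

No, not coprime (GCD = 15)


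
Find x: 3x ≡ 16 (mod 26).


GCD(3, 26) = 1, unique solution
a^(-1) mod 26 = 9
x = 9 * 16 mod 26 = 14

x ≡ 14 (mod 26)


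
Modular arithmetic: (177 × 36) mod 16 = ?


177 × 36 = 6372
6372 mod 16 = 4


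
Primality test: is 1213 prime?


Check divisors up to sqrt(1213) = 34.8281
No divisors found.
1213 is prime.

Yes, 1213 is prime


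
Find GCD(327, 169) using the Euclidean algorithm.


327 = 1 * 169 + 158
169 = 1 * 158 + 11
158 = 14 * 11 + 4
11 = 2 * 4 + 3
4 = 1 * 3 + 1
3 = 3 * 1 + 0
GCD = 1


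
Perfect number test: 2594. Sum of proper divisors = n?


Proper divisors of 2594: 1, 2, 1297
Sum = 1 + 2 + 1297 = 1300

No, 2594 is not perfect (1300 ≠ 2594)


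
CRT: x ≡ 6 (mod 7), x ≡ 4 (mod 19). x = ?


M = 7*19 = 133
M1 = M/7 = 19, M2 = M/19 = 7
M1^(-1) mod 7 = 3, M2^(-1) mod 19 = 11
x = 6*19*3 + 4*7*11 = 650
650 mod 133 = 118
Check: 118 mod 7 = 6 ✓, 118 mod 19 = 4 ✓

x ≡ 118 (mod 133)


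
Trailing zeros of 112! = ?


floor(112/5) = 22
floor(112/25) = 4
Total = 26

26 trailing zeros


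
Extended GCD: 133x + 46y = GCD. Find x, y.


Tabular extended Euclidean (each row: r = 133*s + 46*t):
r=133, s=1, t=0
r=46, s=0, t=1
q=2: r=41, s=1, t=-2   [133*(1) + 46*(-2) = 41]
q=1: r=5, s=-1, t=3   [133*(-1) + 46*(3) = 5]
q=8: r=1, s=9, t=-26   [133*(9) + 46*(-26) = 1]
q=5: r=0, s=-46, t=133   [133*(-46) + 46*(133) = 0]
GCD = 1; from the row with r=1: x=9, y=-26
Check: 133*(9) + 46*(-26) = 1197 - 1196 = 1

GCD = 1, x = 9, y = -26


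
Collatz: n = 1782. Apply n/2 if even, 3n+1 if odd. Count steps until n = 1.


1782 → 891 → 2674 → 1337 → 4012 → 2006 → 1003 → 3010 → 1505 → 4516 → 2258 → 1129 → 3388 → 1694 → 847 → 2542 → 1271 → 3814 → 1907 → 5722 → 2861 → 8584 → 4292 → 2146 → 1073 → 3220 → 1610 → 805 → 2416 → 1208 → 604 → 302 → 151 → 454 → 227 → 682 → 341 → 1024 → 512 → 256 → 128 → 64 → 32 → 16 → 8 → 4 → 2 → 1
Total steps = 47

47 steps


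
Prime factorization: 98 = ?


98 / 2 = 49
49 / 7 = 7
7 / 7 = 1
98 = 2 × 7^2


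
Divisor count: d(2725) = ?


2725 = 5^2 × 109^1
d(2725) = (2+1) × (1+1) = 6

6 divisors


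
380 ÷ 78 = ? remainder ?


380 = 78 * 4 + 68
Check: 312 + 68 = 380

q = 4, r = 68


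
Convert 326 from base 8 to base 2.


326 (base 8) = 214 (decimal)
214 (decimal) = 11010110 (base 2)


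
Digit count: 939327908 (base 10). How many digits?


939327908 has 9 digits in base 10
floor(log10(939327908)) + 1 = floor(8.9728) + 1 = 9

9 digits (base 10)


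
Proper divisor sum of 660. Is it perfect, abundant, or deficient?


Proper divisors: 1, 2, 3, 4, 5, 6, 10, 11, 12, 15, 20, 22, 30, 33, 44, 55, 60, 66, 110, 132, 165, 220, 330
Sum = 1 + 2 + 3 + 4 + 5 + 6 + 10 + 11 + 12 + 15 + 20 + 22 + 30 + 33 + 44 + 55 + 60 + 66 + 110 + 132 + 165 + 220 + 330 = 1356
1356 > 660 → abundant

s(660) = 1356 (abundant)


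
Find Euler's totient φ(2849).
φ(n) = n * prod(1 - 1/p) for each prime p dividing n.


2849 = 7 × 11 × 37
Prime factors: 7, 11, 37
φ(2849) = 2849 × (1-1/7) × (1-1/11) × (1-1/37)
= 2849 × 6/7 × 10/11 × 36/37 = 2160

φ(2849) = 2160


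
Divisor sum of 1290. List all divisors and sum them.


Divisors of 1290: 1, 2, 3, 5, 6, 10, 15, 30, 43, 86, 129, 215, 258, 430, 645, 1290
Sum = 1 + 2 + 3 + 5 + 6 + 10 + 15 + 30 + 43 + 86 + 129 + 215 + 258 + 430 + 645 + 1290 = 3168

σ(1290) = 3168


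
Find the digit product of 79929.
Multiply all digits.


7 × 9 × 9 × 2 × 9 = 10206


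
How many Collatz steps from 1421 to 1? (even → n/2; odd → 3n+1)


1421 → 4264 → 2132 → 1066 → 533 → 1600 → 800 → 400 → 200 → 100 → 50 → 25 → 76 → 38 → 19 → 58 → 29 → 88 → 44 → 22 → 11 → 34 → 17 → 52 → 26 → 13 → 40 → 20 → 10 → 5 → 16 → 8 → 4 → 2 → 1
Total steps = 34

34 steps


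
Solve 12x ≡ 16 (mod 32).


GCD(12, 32) = 4 divides 16
Divide: 3x ≡ 4 (mod 8)
x ≡ 4 (mod 8)


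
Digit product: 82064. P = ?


8 × 2 × 0 × 6 × 4 = 0


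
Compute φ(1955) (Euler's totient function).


1955 = 5 × 17 × 23
Prime factors: 5, 17, 23
φ(1955) = 1955 × (1-1/5) × (1-1/17) × (1-1/23)
= 1955 × 4/5 × 16/17 × 22/23 = 1408

φ(1955) = 1408


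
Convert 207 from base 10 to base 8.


207 (base 10) = 207 (decimal)
207 (decimal) = 317 (base 8)


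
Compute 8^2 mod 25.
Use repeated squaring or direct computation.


8^1 mod 25 = 8
8^2 mod 25 = 14


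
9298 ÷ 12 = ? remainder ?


9298 = 12 * 774 + 10
Check: 9288 + 10 = 9298

q = 774, r = 10


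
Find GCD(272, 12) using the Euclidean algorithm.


272 = 22 * 12 + 8
12 = 1 * 8 + 4
8 = 2 * 4 + 0
GCD = 4


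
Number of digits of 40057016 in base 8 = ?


40057016 in base 8 = 230634270
Number of digits = 9

9 digits (base 8)


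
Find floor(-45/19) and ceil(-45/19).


-45/19 = -2.3684
floor = -3
ceil = -2

floor = -3, ceil = -2


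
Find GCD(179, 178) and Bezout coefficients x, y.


Tabular extended Euclidean (each row: r = 179*s + 178*t):
r=179, s=1, t=0
r=178, s=0, t=1
q=1: r=1, s=1, t=-1   [179*(1) + 178*(-1) = 1]
q=178: r=0, s=-178, t=179   [179*(-178) + 178*(179) = 0]
GCD = 1; from the row with r=1: x=1, y=-1
Check: 179*(1) + 178*(-1) = 179 - 178 = 1

GCD = 1, x = 1, y = -1


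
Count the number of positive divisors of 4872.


4872 = 2^3 × 3^1 × 7^1 × 29^1
d(4872) = (3+1) × (1+1) × (1+1) × (1+1) = 32

32 divisors


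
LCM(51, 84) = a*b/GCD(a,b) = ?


GCD(51, 84) = 3
LCM = 51*84/3 = 4284/3 = 1428

LCM = 1428


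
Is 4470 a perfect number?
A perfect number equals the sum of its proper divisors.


Proper divisors of 4470: 1, 2, 3, 5, 6, 10, 15, 30, 149, 298, 447, 745, 894, 1490, 2235
Sum = 1 + 2 + 3 + 5 + 6 + 10 + 15 + 30 + 149 + 298 + 447 + 745 + 894 + 1490 + 2235 = 6330

No, 4470 is not perfect (6330 ≠ 4470)


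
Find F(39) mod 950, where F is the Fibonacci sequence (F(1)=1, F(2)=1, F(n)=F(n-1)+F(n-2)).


F(k) mod 950 for k=1..39:
1, 1, 2, 3, 5, 8, 13, 21, 34, 55, 89, 144, 233, 377, 610, 37, 647, 684, 381, 115, 496, 611, 157, 768, 925, 743, 718, 511, 279, 790, 119, 909, 78, 37, 115, 152, 267, 419, 686
F(39) mod 950 = 686


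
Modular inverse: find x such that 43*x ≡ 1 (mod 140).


Use the extended Euclidean algorithm on (140, 43); each row r = 140*s + 43*t:
r=140, s=1, t=0
r=43, s=0, t=1
q=3: r=11, s=1, t=-3   [140*(1) + 43*(-3) = 11]
q=3: r=10, s=-3, t=10   [140*(-3) + 43*(10) = 10]
q=1: r=1, s=4, t=-13   [140*(4) + 43*(-13) = 1]
q=10: r=0, s=-43, t=140   [140*(-43) + 43*(140) = 0]
GCD = 1 with t = -13, so 43*(-13) ≡ 1 (mod 140)
Inverse = -13 mod 140 = 127
Check: 43 * 127 = 5461 ≡ 1 (mod 140)

43^(-1) ≡ 127 (mod 140)


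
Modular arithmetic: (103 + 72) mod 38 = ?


103 + 72 = 175
175 mod 38 = 23


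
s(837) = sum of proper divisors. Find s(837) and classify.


Proper divisors: 1, 3, 9, 27, 31, 93, 279
Sum = 1 + 3 + 9 + 27 + 31 + 93 + 279 = 443
443 < 837 → deficient

s(837) = 443 (deficient)


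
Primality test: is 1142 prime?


1142 / 2 = 571 (exact division)
1142 is NOT prime.

No, 1142 is not prime


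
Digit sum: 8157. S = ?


8 + 1 + 5 + 7 = 21


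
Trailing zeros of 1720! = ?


floor(1720/5) = 344
floor(1720/25) = 68
floor(1720/125) = 13
floor(1720/625) = 2
Total = 427

427 trailing zeros


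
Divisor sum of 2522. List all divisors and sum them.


Divisors of 2522: 1, 2, 13, 26, 97, 194, 1261, 2522
Sum = 1 + 2 + 13 + 26 + 97 + 194 + 1261 + 2522 = 4116

σ(2522) = 4116


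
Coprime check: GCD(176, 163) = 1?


Euclidean algorithm:
176 = 1 * 163 + 13
163 = 12 * 13 + 7
13 = 1 * 7 + 6
7 = 1 * 6 + 1
6 = 6 * 1 + 0
GCD(176, 163) = 1

Yes, coprime (GCD = 1)


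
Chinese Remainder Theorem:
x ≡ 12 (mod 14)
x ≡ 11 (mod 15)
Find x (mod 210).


M = 14*15 = 210
M1 = M/14 = 15, M2 = M/15 = 14
M1^(-1) mod 14 = 1, M2^(-1) mod 15 = 14
x = 12*15*1 + 11*14*14 = 2336
2336 mod 210 = 26
Check: 26 mod 14 = 12 ✓, 26 mod 15 = 11 ✓

x ≡ 26 (mod 210)


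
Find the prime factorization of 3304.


3304 / 2 = 1652
1652 / 2 = 826
826 / 2 = 413
413 / 7 = 59
59 / 59 = 1
3304 = 2^3 × 7 × 59


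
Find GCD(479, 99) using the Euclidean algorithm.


479 = 4 * 99 + 83
99 = 1 * 83 + 16
83 = 5 * 16 + 3
16 = 5 * 3 + 1
3 = 3 * 1 + 0
GCD = 1


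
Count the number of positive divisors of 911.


911 = 911^1
d(911) = (1+1) = 2

2 divisors


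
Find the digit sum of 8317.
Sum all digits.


8 + 3 + 1 + 7 = 19


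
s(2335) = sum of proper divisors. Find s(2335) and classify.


Proper divisors: 1, 5, 467
Sum = 1 + 5 + 467 = 473
473 < 2335 → deficient

s(2335) = 473 (deficient)


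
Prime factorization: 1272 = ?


1272 / 2 = 636
636 / 2 = 318
318 / 2 = 159
159 / 3 = 53
53 / 53 = 1
1272 = 2^3 × 3 × 53


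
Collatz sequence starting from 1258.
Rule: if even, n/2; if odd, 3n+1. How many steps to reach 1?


1258 → 629 → 1888 → 944 → 472 → 236 → 118 → 59 → 178 → 89 → 268 → 134 → 67 → 202 → 101 → 304 → 152 → 76 → 38 → 19 → 58 → 29 → 88 → 44 → 22 → 11 → 34 → 17 → 52 → 26 → 13 → 40 → 20 → 10 → 5 → 16 → 8 → 4 → 2 → 1
Total steps = 39

39 steps


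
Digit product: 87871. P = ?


8 × 7 × 8 × 7 × 1 = 3136


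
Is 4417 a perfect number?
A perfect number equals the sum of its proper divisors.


Proper divisors of 4417: 1, 7, 631
Sum = 1 + 7 + 631 = 639

No, 4417 is not perfect (639 ≠ 4417)


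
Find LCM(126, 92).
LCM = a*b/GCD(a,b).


GCD(126, 92) = 2
LCM = 126*92/2 = 11592/2 = 5796

LCM = 5796


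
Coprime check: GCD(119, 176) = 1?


Euclidean algorithm:
176 = 1 * 119 + 57
119 = 2 * 57 + 5
57 = 11 * 5 + 2
5 = 2 * 2 + 1
2 = 2 * 1 + 0
GCD(119, 176) = 1

Yes, coprime (GCD = 1)


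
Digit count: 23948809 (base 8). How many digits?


23948809 in base 8 = 133267011
Number of digits = 9

9 digits (base 8)


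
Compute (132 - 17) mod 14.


132 - 17 = 115
115 mod 14 = 3


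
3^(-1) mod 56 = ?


Use the extended Euclidean algorithm on (56, 3); each row r = 56*s + 3*t:
r=56, s=1, t=0
r=3, s=0, t=1
q=18: r=2, s=1, t=-18   [56*(1) + 3*(-18) = 2]
q=1: r=1, s=-1, t=19   [56*(-1) + 3*(19) = 1]
q=2: r=0, s=3, t=-56   [56*(3) + 3*(-56) = 0]
GCD = 1 with t = 19, so 3*(19) ≡ 1 (mod 56)
Inverse = 19 mod 56 = 19
Check: 3 * 19 = 57 ≡ 1 (mod 56)

3^(-1) ≡ 19 (mod 56)


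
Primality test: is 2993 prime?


2993 / 41 = 73 (exact division)
2993 is NOT prime.

No, 2993 is not prime


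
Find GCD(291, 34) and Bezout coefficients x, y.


Tabular extended Euclidean (each row: r = 291*s + 34*t):
r=291, s=1, t=0
r=34, s=0, t=1
q=8: r=19, s=1, t=-8   [291*(1) + 34*(-8) = 19]
q=1: r=15, s=-1, t=9   [291*(-1) + 34*(9) = 15]
q=1: r=4, s=2, t=-17   [291*(2) + 34*(-17) = 4]
q=3: r=3, s=-7, t=60   [291*(-7) + 34*(60) = 3]
q=1: r=1, s=9, t=-77   [291*(9) + 34*(-77) = 1]
q=3: r=0, s=-34, t=291   [291*(-34) + 34*(291) = 0]
GCD = 1; from the row with r=1: x=9, y=-77
Check: 291*(9) + 34*(-77) = 2619 - 2618 = 1

GCD = 1, x = 9, y = -77


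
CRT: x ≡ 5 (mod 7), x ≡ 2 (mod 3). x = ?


M = 7*3 = 21
M1 = M/7 = 3, M2 = M/3 = 7
M1^(-1) mod 7 = 5, M2^(-1) mod 3 = 1
x = 5*3*5 + 2*7*1 = 89
89 mod 21 = 5
Check: 5 mod 7 = 5 ✓, 5 mod 3 = 2 ✓

x ≡ 5 (mod 21)


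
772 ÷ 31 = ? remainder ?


772 = 31 * 24 + 28
Check: 744 + 28 = 772

q = 24, r = 28


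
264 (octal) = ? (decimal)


264 (base 8) = 180 (decimal)
180 (decimal) = 180 (base 10)


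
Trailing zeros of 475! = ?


floor(475/5) = 95
floor(475/25) = 19
floor(475/125) = 3
Total = 117

117 trailing zeros


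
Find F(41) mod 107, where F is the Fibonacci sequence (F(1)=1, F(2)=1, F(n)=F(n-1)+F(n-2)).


F(k) mod 107 for k=1..41:
1, 1, 2, 3, 5, 8, 13, 21, 34, 55, 89, 37, 19, 56, 75, 24, 99, 16, 8, 24, 32, 56, 88, 37, 18, 55, 73, 21, 94, 8, 102, 3, 105, 1, 106, 0, 106, 106, 105, 104, 102
F(41) mod 107 = 102


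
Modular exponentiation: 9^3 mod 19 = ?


9^1 mod 19 = 9
9^2 mod 19 = 5
9^3 mod 19 = 7


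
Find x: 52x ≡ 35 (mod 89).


GCD(52, 89) = 1, unique solution
a^(-1) mod 89 = 12
x = 12 * 35 mod 89 = 64

x ≡ 64 (mod 89)


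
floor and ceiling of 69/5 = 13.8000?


69/5 = 13.8000
floor = 13
ceil = 14

floor = 13, ceil = 14


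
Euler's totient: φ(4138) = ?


4138 = 2 × 2069
Prime factors: 2, 2069
φ(4138) = 4138 × (1-1/2) × (1-1/2069)
= 4138 × 1/2 × 2068/2069 = 2068

φ(4138) = 2068


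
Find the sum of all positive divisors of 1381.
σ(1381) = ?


Divisors of 1381: 1, 1381
Sum = 1 + 1381 = 1382

σ(1381) = 1382


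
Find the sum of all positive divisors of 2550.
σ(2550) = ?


Divisors of 2550: 1, 2, 3, 5, 6, 10, 15, 17, 25, 30, 34, 50, 51, 75, 85, 102, 150, 170, 255, 425, 510, 850, 1275, 2550
Sum = 1 + 2 + 3 + 5 + 6 + 10 + 15 + 17 + 25 + 30 + 34 + 50 + 51 + 75 + 85 + 102 + 150 + 170 + 255 + 425 + 510 + 850 + 1275 + 2550 = 6696

σ(2550) = 6696


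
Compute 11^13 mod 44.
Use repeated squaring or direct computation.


11^1 mod 44 = 11
11^2 mod 44 = 33
11^3 mod 44 = 11
11^4 mod 44 = 33
11^5 mod 44 = 11
11^6 mod 44 = 33
11^7 mod 44 = 11
11^8 mod 44 = 33
11^9 mod 44 = 11
11^10 mod 44 = 33
11^11 mod 44 = 11
11^12 mod 44 = 33
11^13 mod 44 = 11


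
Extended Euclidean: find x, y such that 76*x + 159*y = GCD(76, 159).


Tabular extended Euclidean (each row: r = 76*s + 159*t):
r=76, s=1, t=0
r=159, s=0, t=1
q=0: r=76, s=1, t=0   [76*(1) + 159*(0) = 76]
q=2: r=7, s=-2, t=1   [76*(-2) + 159*(1) = 7]
q=10: r=6, s=21, t=-10   [76*(21) + 159*(-10) = 6]
q=1: r=1, s=-23, t=11   [76*(-23) + 159*(11) = 1]
q=6: r=0, s=159, t=-76   [76*(159) + 159*(-76) = 0]
GCD = 1; from the row with r=1: x=-23, y=11
Check: 76*(-23) + 159*(11) = -1748 + 1749 = 1

GCD = 1, x = -23, y = 11


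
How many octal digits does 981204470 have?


981204470 in base 8 = 7236776766
Number of digits = 10

10 digits (base 8)


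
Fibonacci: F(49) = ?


Sequence: 1, 1, 2, 3, 5, 8, 13, 21, 34, 55, 89, 144, 233, 377, 610, 987, 1597, 2584, 4181, 6765, 10946, 17711, 28657, 46368, 75025, 121393, 196418, 317811, 514229, 832040, 1346269, 2178309, 3524578, 5702887, 9227465, 14930352, 24157817, 39088169, 63245986, 102334155, 165580141, 267914296, 433494437, 701408733, 1134903170, 1836311903, 2971215073, 4807526976, 7778742049
F(49) = 7778742049


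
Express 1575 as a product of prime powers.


1575 / 3 = 525
525 / 3 = 175
175 / 5 = 35
35 / 5 = 7
7 / 7 = 1
1575 = 3^2 × 5^2 × 7


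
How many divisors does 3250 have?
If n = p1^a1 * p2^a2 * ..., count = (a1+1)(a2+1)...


3250 = 2^1 × 5^3 × 13^1
d(3250) = (1+1) × (3+1) × (1+1) = 16

16 divisors


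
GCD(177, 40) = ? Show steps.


177 = 4 * 40 + 17
40 = 2 * 17 + 6
17 = 2 * 6 + 5
6 = 1 * 5 + 1
5 = 5 * 1 + 0
GCD = 1


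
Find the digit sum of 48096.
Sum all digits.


4 + 8 + 0 + 9 + 6 = 27


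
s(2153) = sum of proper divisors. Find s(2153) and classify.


Proper divisors: 1
Sum = 1 = 1
1 < 2153 → deficient

s(2153) = 1 (deficient)


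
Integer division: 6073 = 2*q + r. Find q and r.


6073 = 2 * 3036 + 1
Check: 6072 + 1 = 6073

q = 3036, r = 1


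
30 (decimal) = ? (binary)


30 (base 10) = 30 (decimal)
30 (decimal) = 11110 (base 2)


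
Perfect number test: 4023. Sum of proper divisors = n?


Proper divisors of 4023: 1, 3, 9, 27, 149, 447, 1341
Sum = 1 + 3 + 9 + 27 + 149 + 447 + 1341 = 1977

No, 4023 is not perfect (1977 ≠ 4023)


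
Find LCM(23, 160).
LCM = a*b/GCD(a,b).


GCD(23, 160) = 1
LCM = 23*160/1 = 3680/1 = 3680

LCM = 3680


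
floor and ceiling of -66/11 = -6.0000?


-66/11 = -6.0000
floor = -6
ceil = -6

floor = -6, ceil = -6


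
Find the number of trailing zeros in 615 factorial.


floor(615/5) = 123
floor(615/25) = 24
floor(615/125) = 4
Total = 151

151 trailing zeros


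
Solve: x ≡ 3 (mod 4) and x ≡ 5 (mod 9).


M = 4*9 = 36
M1 = M/4 = 9, M2 = M/9 = 4
M1^(-1) mod 4 = 1, M2^(-1) mod 9 = 7
x = 3*9*1 + 5*4*7 = 167
167 mod 36 = 23
Check: 23 mod 4 = 3 ✓, 23 mod 9 = 5 ✓

x ≡ 23 (mod 36)


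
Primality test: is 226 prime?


226 / 2 = 113 (exact division)
226 is NOT prime.

No, 226 is not prime


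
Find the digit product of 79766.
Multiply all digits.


7 × 9 × 7 × 6 × 6 = 15876


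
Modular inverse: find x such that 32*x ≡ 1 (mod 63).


Use the extended Euclidean algorithm on (63, 32); each row r = 63*s + 32*t:
r=63, s=1, t=0
r=32, s=0, t=1
q=1: r=31, s=1, t=-1   [63*(1) + 32*(-1) = 31]
q=1: r=1, s=-1, t=2   [63*(-1) + 32*(2) = 1]
q=31: r=0, s=32, t=-63   [63*(32) + 32*(-63) = 0]
GCD = 1 with t = 2, so 32*(2) ≡ 1 (mod 63)
Inverse = 2 mod 63 = 2
Check: 32 * 2 = 64 ≡ 1 (mod 63)

32^(-1) ≡ 2 (mod 63)


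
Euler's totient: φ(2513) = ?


2513 = 7 × 359
Prime factors: 7, 359
φ(2513) = 2513 × (1-1/7) × (1-1/359)
= 2513 × 6/7 × 358/359 = 2148

φ(2513) = 2148


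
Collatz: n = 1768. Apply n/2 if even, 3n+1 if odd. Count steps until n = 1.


1768 → 884 → 442 → 221 → 664 → 332 → 166 → 83 → 250 → 125 → 376 → 188 → 94 → 47 → 142 → 71 → 214 → 107 → 322 → 161 → 484 → 242 → 121 → 364 → 182 → 91 → 274 → 137 → 412 → 206 → 103 → 310 → 155 → 466 → 233 → 700 → 350 → 175 → 526 → 263 → 790 → 395 → 1186 → 593 → 1780 → 890 → 445 → 1336 → 668 → 334 → 167 → 502 → 251 → 754 → 377 → 1132 → 566 → 283 → 850 → 425 → 1276 → 638 → 319 → 958 → 479 → 1438 → 719 → 2158 → 1079 → 3238 → 1619 → 4858 → 2429 → 7288 → 3644 → 1822 → 911 → 2734 → 1367 → 4102 → 2051 → 6154 → 3077 → 9232 → 4616 → 2308 → 1154 → 577 → 1732 → 866 → 433 → 1300 → 650 → 325 → 976 → 488 → 244 → 122 → 61 → 184 → 92 → 46 → 23 → 70 → 35 → 106 → 53 → 160 → 80 → 40 → 20 → 10 → 5 → 16 → 8 → 4 → 2 → 1
Total steps = 117

117 steps


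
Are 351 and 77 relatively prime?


Euclidean algorithm:
351 = 4 * 77 + 43
77 = 1 * 43 + 34
43 = 1 * 34 + 9
34 = 3 * 9 + 7
9 = 1 * 7 + 2
7 = 3 * 2 + 1
2 = 2 * 1 + 0
GCD(351, 77) = 1

Yes, coprime (GCD = 1)


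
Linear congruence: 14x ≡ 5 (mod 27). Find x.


GCD(14, 27) = 1, unique solution
a^(-1) mod 27 = 2
x = 2 * 5 mod 27 = 10

x ≡ 10 (mod 27)


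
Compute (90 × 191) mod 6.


90 × 191 = 17190
17190 mod 6 = 0


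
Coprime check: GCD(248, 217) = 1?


Euclidean algorithm:
248 = 1 * 217 + 31
217 = 7 * 31 + 0
GCD(248, 217) = 31

No, not coprime (GCD = 31)


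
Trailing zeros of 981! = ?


floor(981/5) = 196
floor(981/25) = 39
floor(981/125) = 7
floor(981/625) = 1
Total = 243

243 trailing zeros


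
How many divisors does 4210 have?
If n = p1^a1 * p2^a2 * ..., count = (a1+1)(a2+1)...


4210 = 2^1 × 5^1 × 421^1
d(4210) = (1+1) × (1+1) × (1+1) = 8

8 divisors


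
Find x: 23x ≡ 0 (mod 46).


GCD(23, 46) = 23 divides 0
Divide: 1x ≡ 0 (mod 2)
x ≡ 0 (mod 2)


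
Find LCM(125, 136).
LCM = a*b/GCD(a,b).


GCD(125, 136) = 1
LCM = 125*136/1 = 17000/1 = 17000

LCM = 17000


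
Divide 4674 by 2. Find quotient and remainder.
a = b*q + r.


4674 = 2 * 2337 + 0
Check: 4674 + 0 = 4674

q = 2337, r = 0


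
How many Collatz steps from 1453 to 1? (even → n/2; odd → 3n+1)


1453 → 4360 → 2180 → 1090 → 545 → 1636 → 818 → 409 → 1228 → 614 → 307 → 922 → 461 → 1384 → 692 → 346 → 173 → 520 → 260 → 130 → 65 → 196 → 98 → 49 → 148 → 74 → 37 → 112 → 56 → 28 → 14 → 7 → 22 → 11 → 34 → 17 → 52 → 26 → 13 → 40 → 20 → 10 → 5 → 16 → 8 → 4 → 2 → 1
Total steps = 47

47 steps


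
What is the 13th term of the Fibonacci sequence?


Sequence: 1, 1, 2, 3, 5, 8, 13, 21, 34, 55, 89, 144, 233
F(13) = 233


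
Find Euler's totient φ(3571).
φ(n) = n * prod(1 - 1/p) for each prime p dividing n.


3571 = 3571
Prime factors: 3571
φ(3571) = 3571 × (1-1/3571)
= 3571 × 3570/3571 = 3570

φ(3571) = 3570


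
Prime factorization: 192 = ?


192 / 2 = 96
96 / 2 = 48
48 / 2 = 24
24 / 2 = 12
12 / 2 = 6
6 / 2 = 3
3 / 3 = 1
192 = 2^6 × 3


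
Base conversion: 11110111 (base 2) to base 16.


11110111 (base 2) = 247 (decimal)
247 (decimal) = F7 (base 16)


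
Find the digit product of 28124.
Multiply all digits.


2 × 8 × 1 × 2 × 4 = 128


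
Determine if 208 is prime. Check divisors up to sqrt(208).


208 / 2 = 104 (exact division)
208 is NOT prime.

No, 208 is not prime


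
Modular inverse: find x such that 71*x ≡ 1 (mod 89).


Use the extended Euclidean algorithm on (89, 71); each row r = 89*s + 71*t:
r=89, s=1, t=0
r=71, s=0, t=1
q=1: r=18, s=1, t=-1   [89*(1) + 71*(-1) = 18]
q=3: r=17, s=-3, t=4   [89*(-3) + 71*(4) = 17]
q=1: r=1, s=4, t=-5   [89*(4) + 71*(-5) = 1]
q=17: r=0, s=-71, t=89   [89*(-71) + 71*(89) = 0]
GCD = 1 with t = -5, so 71*(-5) ≡ 1 (mod 89)
Inverse = -5 mod 89 = 84
Check: 71 * 84 = 5964 ≡ 1 (mod 89)

71^(-1) ≡ 84 (mod 89)


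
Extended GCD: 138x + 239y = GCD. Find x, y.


Tabular extended Euclidean (each row: r = 138*s + 239*t):
r=138, s=1, t=0
r=239, s=0, t=1
q=0: r=138, s=1, t=0   [138*(1) + 239*(0) = 138]
q=1: r=101, s=-1, t=1   [138*(-1) + 239*(1) = 101]
q=1: r=37, s=2, t=-1   [138*(2) + 239*(-1) = 37]
q=2: r=27, s=-5, t=3   [138*(-5) + 239*(3) = 27]
q=1: r=10, s=7, t=-4   [138*(7) + 239*(-4) = 10]
q=2: r=7, s=-19, t=11   [138*(-19) + 239*(11) = 7]
q=1: r=3, s=26, t=-15   [138*(26) + 239*(-15) = 3]
q=2: r=1, s=-71, t=41   [138*(-71) + 239*(41) = 1]
q=3: r=0, s=239, t=-138   [138*(239) + 239*(-138) = 0]
GCD = 1; from the row with r=1: x=-71, y=41
Check: 138*(-71) + 239*(41) = -9798 + 9799 = 1

GCD = 1, x = -71, y = 41


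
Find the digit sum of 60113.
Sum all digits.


6 + 0 + 1 + 1 + 3 = 11


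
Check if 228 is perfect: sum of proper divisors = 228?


Proper divisors of 228: 1, 2, 3, 4, 6, 12, 19, 38, 57, 76, 114
Sum = 1 + 2 + 3 + 4 + 6 + 12 + 19 + 38 + 57 + 76 + 114 = 332

No, 228 is not perfect (332 ≠ 228)


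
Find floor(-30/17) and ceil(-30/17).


-30/17 = -1.7647
floor = -2
ceil = -1

floor = -2, ceil = -1


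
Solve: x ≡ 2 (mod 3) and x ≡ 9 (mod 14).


M = 3*14 = 42
M1 = M/3 = 14, M2 = M/14 = 3
M1^(-1) mod 3 = 2, M2^(-1) mod 14 = 5
x = 2*14*2 + 9*3*5 = 191
191 mod 42 = 23
Check: 23 mod 3 = 2 ✓, 23 mod 14 = 9 ✓

x ≡ 23 (mod 42)


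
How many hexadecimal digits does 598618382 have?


598618382 in base 16 = 23AE310E
Number of digits = 8

8 digits (base 16)


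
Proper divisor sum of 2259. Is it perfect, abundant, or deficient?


Proper divisors: 1, 3, 9, 251, 753
Sum = 1 + 3 + 9 + 251 + 753 = 1017
1017 < 2259 → deficient

s(2259) = 1017 (deficient)


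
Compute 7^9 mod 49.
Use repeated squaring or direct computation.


7^1 mod 49 = 7
7^2 mod 49 = 0
7^3 mod 49 = 0
7^4 mod 49 = 0
7^5 mod 49 = 0
7^6 mod 49 = 0
7^7 mod 49 = 0
7^8 mod 49 = 0
7^9 mod 49 = 0


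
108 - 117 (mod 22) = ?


108 - 117 = -9
-9 mod 22 = 13


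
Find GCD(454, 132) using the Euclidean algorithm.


454 = 3 * 132 + 58
132 = 2 * 58 + 16
58 = 3 * 16 + 10
16 = 1 * 10 + 6
10 = 1 * 6 + 4
6 = 1 * 4 + 2
4 = 2 * 2 + 0
GCD = 2


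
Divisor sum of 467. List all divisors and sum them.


Divisors of 467: 1, 467
Sum = 1 + 467 = 468

σ(467) = 468


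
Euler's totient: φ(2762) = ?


2762 = 2 × 1381
Prime factors: 2, 1381
φ(2762) = 2762 × (1-1/2) × (1-1/1381)
= 2762 × 1/2 × 1380/1381 = 1380

φ(2762) = 1380


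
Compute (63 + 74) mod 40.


63 + 74 = 137
137 mod 40 = 17


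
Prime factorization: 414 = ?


414 / 2 = 207
207 / 3 = 69
69 / 3 = 23
23 / 23 = 1
414 = 2 × 3^2 × 23


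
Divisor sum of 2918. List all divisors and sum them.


Divisors of 2918: 1, 2, 1459, 2918
Sum = 1 + 2 + 1459 + 2918 = 4380

σ(2918) = 4380


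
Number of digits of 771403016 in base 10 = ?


771403016 has 9 digits in base 10
floor(log10(771403016)) + 1 = floor(8.8873) + 1 = 9

9 digits (base 10)


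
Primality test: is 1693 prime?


Check divisors up to sqrt(1693) = 41.1461
No divisors found.
1693 is prime.

Yes, 1693 is prime


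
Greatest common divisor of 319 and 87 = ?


319 = 3 * 87 + 58
87 = 1 * 58 + 29
58 = 2 * 29 + 0
GCD = 29


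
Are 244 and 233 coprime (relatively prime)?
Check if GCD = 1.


Euclidean algorithm:
244 = 1 * 233 + 11
233 = 21 * 11 + 2
11 = 5 * 2 + 1
2 = 2 * 1 + 0
GCD(244, 233) = 1

Yes, coprime (GCD = 1)


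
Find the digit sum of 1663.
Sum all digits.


1 + 6 + 6 + 3 = 16


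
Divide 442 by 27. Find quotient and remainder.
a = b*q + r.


442 = 27 * 16 + 10
Check: 432 + 10 = 442

q = 16, r = 10


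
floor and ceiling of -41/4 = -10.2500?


-41/4 = -10.2500
floor = -11
ceil = -10

floor = -11, ceil = -10


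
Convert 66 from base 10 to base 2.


66 (base 10) = 66 (decimal)
66 (decimal) = 1000010 (base 2)


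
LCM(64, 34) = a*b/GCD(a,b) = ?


GCD(64, 34) = 2
LCM = 64*34/2 = 2176/2 = 1088

LCM = 1088


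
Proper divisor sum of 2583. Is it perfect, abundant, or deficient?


Proper divisors: 1, 3, 7, 9, 21, 41, 63, 123, 287, 369, 861
Sum = 1 + 3 + 7 + 9 + 21 + 41 + 63 + 123 + 287 + 369 + 861 = 1785
1785 < 2583 → deficient

s(2583) = 1785 (deficient)


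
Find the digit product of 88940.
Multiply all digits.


8 × 8 × 9 × 4 × 0 = 0


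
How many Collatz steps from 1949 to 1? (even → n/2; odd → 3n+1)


1949 → 5848 → 2924 → 1462 → 731 → 2194 → 1097 → 3292 → 1646 → 823 → 2470 → 1235 → 3706 → 1853 → 5560 → 2780 → 1390 → 695 → 2086 → 1043 → 3130 → 1565 → 4696 → 2348 → 1174 → 587 → 1762 → 881 → 2644 → 1322 → 661 → 1984 → 992 → 496 → 248 → 124 → 62 → 31 → 94 → 47 → 142 → 71 → 214 → 107 → 322 → 161 → 484 → 242 → 121 → 364 → 182 → 91 → 274 → 137 → 412 → 206 → 103 → 310 → 155 → 466 → 233 → 700 → 350 → 175 → 526 → 263 → 790 → 395 → 1186 → 593 → 1780 → 890 → 445 → 1336 → 668 → 334 → 167 → 502 → 251 → 754 → 377 → 1132 → 566 → 283 → 850 → 425 → 1276 → 638 → 319 → 958 → 479 → 1438 → 719 → 2158 → 1079 → 3238 → 1619 → 4858 → 2429 → 7288 → 3644 → 1822 → 911 → 2734 → 1367 → 4102 → 2051 → 6154 → 3077 → 9232 → 4616 → 2308 → 1154 → 577 → 1732 → 866 → 433 → 1300 → 650 → 325 → 976 → 488 → 244 → 122 → 61 → 184 → 92 → 46 → 23 → 70 → 35 → 106 → 53 → 160 → 80 → 40 → 20 → 10 → 5 → 16 → 8 → 4 → 2 → 1
Total steps = 143

143 steps


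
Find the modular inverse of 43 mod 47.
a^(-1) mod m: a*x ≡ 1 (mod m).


Use the extended Euclidean algorithm on (47, 43); each row r = 47*s + 43*t:
r=47, s=1, t=0
r=43, s=0, t=1
q=1: r=4, s=1, t=-1   [47*(1) + 43*(-1) = 4]
q=10: r=3, s=-10, t=11   [47*(-10) + 43*(11) = 3]
q=1: r=1, s=11, t=-12   [47*(11) + 43*(-12) = 1]
q=3: r=0, s=-43, t=47   [47*(-43) + 43*(47) = 0]
GCD = 1 with t = -12, so 43*(-12) ≡ 1 (mod 47)
Inverse = -12 mod 47 = 35
Check: 43 * 35 = 1505 ≡ 1 (mod 47)

43^(-1) ≡ 35 (mod 47)


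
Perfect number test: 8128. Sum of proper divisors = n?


Proper divisors of 8128: 1, 2, 4, 8, 16, 32, 64, 127, 254, 508, 1016, 2032, 4064
Sum = 1 + 2 + 4 + 8 + 16 + 32 + 64 + 127 + 254 + 508 + 1016 + 2032 + 4064 = 8128

Yes, 8128 is perfect (8128 = 8128)


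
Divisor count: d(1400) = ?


1400 = 2^3 × 5^2 × 7^1
d(1400) = (3+1) × (2+1) × (1+1) = 24

24 divisors


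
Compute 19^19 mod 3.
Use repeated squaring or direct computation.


19^1 mod 3 = 1
19^2 mod 3 = 1
19^3 mod 3 = 1
19^4 mod 3 = 1
19^5 mod 3 = 1
19^6 mod 3 = 1
19^7 mod 3 = 1
19^8 mod 3 = 1
19^9 mod 3 = 1
19^10 mod 3 = 1
19^11 mod 3 = 1
19^12 mod 3 = 1
19^13 mod 3 = 1
19^14 mod 3 = 1
19^15 mod 3 = 1
19^16 mod 3 = 1
19^17 mod 3 = 1
19^18 mod 3 = 1
19^19 mod 3 = 1


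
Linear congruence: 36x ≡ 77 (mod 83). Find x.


GCD(36, 83) = 1, unique solution
a^(-1) mod 83 = 30
x = 30 * 77 mod 83 = 69

x ≡ 69 (mod 83)
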